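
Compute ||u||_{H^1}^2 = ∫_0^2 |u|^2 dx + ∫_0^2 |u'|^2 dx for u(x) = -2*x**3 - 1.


||u||_{H^1}^2 = 11254/35

The H^1 norm (squared) on an interval (0, L) is
  ||u||_{H^1}^2 = ∫_0^L u(x)^2 dx + ∫_0^L u'(x)^2 dx.
Compute u'(x) = -6*x**2.
Then u(x)^2 = 4*x**6 + 4*x**3 + 1 and u'(x)^2 = 36*x**4.
Integrate each monomial from 0 to 2 using ∫_0^2 c·x^n dx = c·2^(n+1)/(n+1):
  ∫_0^2 u(x)^2 dx = ∫_0^2 (4*x^6 + 4*x^3 + 1) dx. Term by term:
    ∫_0^2 4*x^6 dx = 512/7;  ∫_0^2 4*x^3 dx = 16;  ∫_0^2 1 dx = 2.
  Sum: 512/7 + 16 + 2 = 638/7.
  ∫_0^2 u'(x)^2 dx = ∫_0^2 (36*x^4) dx. Term by term:
    ∫_0^2 36*x^4 dx = 1152/5.
Adding: ||u||_{H^1}^2 = 638/7 + 1152/5 = 11254/35.


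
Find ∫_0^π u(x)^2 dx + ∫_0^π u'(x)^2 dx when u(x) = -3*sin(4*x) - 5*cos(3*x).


||u||_{H^1(0,π)}^2 = 2400/7 + 403*π/2

u'(x) = 15*sin(3*x) - 12*cos(4*x).
Expand u² and (u')² and integrate term by term on (0, π), using: for integers n ≥ 1, ∫_0^π sin²(nx) dx = ∫_0^π cos²(nx) dx = π/2; for n ≠ n', ∫_0^π sin(nx)sin(n'x) dx = ∫_0^π cos(nx)cos(n'x) dx = 0; and by product-to-sum, ∫_0^π sin(nx)cos(n'x) dx = ½∫_0^π [sin((n+n')x) + sin((n−n')x)] dx, which is 0 when n+n' is even and 2n/(n²−n'²) when n+n' is odd (it need not vanish on (0, π)).
  u² squared terms: (-5)²·∫cos(3x)² dx = 25·π/2 = 25*π/2;  (-3)²·∫sin(4x)² dx = 9·π/2 = 9*π/2.
  u² cross terms: 2·(-5)·(-3)·∫cos(3x)·sin(4x) dx = 30·(8/7) = 240/7.
  So ∫_0^π u² dx = 25*π/2 + 9*π/2 + 240/7 = 240/7 + 17*π.
  (u')² squared terms: (-12)²·∫cos(4x)² dx = 144·π/2 = 72*π;  (15)²·∫sin(3x)² dx = 225·π/2 = 225*π/2.
  (u')² cross terms: 2·(-12)·(15)·∫cos(4x)·sin(3x) dx = -360·(-6/7) = 2160/7.
  So ∫_0^π (u')² dx = 72*π + 225*π/2 + 2160/7 = 2160/7 + 369*π/2.
||u||_{H^1}^2 = (240/7 + 17*π) + (2160/7 + 369*π/2) = 2400/7 + 403*π/2.


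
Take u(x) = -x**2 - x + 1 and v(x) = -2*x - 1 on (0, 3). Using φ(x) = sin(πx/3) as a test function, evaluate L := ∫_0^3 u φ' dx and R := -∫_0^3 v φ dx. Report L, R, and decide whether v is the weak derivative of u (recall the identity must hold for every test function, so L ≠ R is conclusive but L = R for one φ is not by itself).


LHS = 24/π, RHS = 24/π. Yes, v = u' weakly.

u(x) = -x**2 - x + 1, classical derivative u'(x) = -2*x - 1.
φ(x) = sin(πx/3), so φ'(x) = π*cos(π*x/3)/3.
Note φ(0) = φ(3) = 0, so the boundary term u·φ vanishes.
LHS = ∫_0^3 u(x) φ'(x) dx = ∫_0^3 (-π*x^2*cos(π*x/3)/3 - π*x*cos(π*x/3)/3 + π*cos(π*x/3)/3) dx. Term by term:
  ∫_0^3 π*cos(π*x/3)/3 dx = 0;  ∫_0^3 -π*x*cos(π*x/3)/3 dx = 6/π;  ∫_0^3 -π*x^2*cos(π*x/3)/3 dx = 18/π.
Sum: 0 + 6/π + 18/π = 24/π.
So LHS = 24/π.
∫_0^3 v(x) φ(x) dx = ∫_0^3 (-2*x*sin(π*x/3) - sin(π*x/3)) dx. Term by term:
  ∫_0^3 -sin(π*x/3) dx = -6/π;  ∫_0^3 -2*x*sin(π*x/3) dx = -18/π.
Sum: -6/π − 18/π = -24/π.
So RHS = -∫_0^3 v(x) φ(x) dx = 24/π.
LHS = RHS, so the identity holds for this test φ.
Moreover u is smooth here and v(x) = u'(x) = -2*x - 1 pointwise, so the identity holds for every test function. Hence v is the weak derivative of u.


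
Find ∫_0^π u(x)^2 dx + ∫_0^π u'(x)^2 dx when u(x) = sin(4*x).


||u||_{H^1(0,π)}^2 = 17*π/2

u'(x) = 4*cos(4*x).
Expand u² and (u')² and integrate term by term on (0, π), using: for integers n ≥ 1, ∫_0^π sin²(nx) dx = ∫_0^π cos²(nx) dx = π/2; for n ≠ n', ∫_0^π sin(nx)sin(n'x) dx = ∫_0^π cos(nx)cos(n'x) dx = 0; and by product-to-sum, ∫_0^π sin(nx)cos(n'x) dx = ½∫_0^π [sin((n+n')x) + sin((n−n')x)] dx, which is 0 when n+n' is even and 2n/(n²−n'²) when n+n' is odd (it need not vanish on (0, π)).
  u² squared terms: (1)²·∫sin(4x)² dx = 1·π/2 = π/2.
  So ∫_0^π u² dx = π/2.
  (u')² squared terms: (4)²·∫cos(4x)² dx = 16·π/2 = 8*π.
  So ∫_0^π (u')² dx = 8*π.
||u||_{H^1}^2 = (π/2) + (8*π) = 17*π/2.


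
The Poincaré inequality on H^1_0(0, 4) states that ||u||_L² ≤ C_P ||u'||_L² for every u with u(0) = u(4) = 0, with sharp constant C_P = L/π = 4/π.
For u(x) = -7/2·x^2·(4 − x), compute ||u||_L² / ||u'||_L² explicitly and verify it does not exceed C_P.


||u||_L² / ||u'||_L² = 2*sqrt(14)/7 < C_P = 4/π.

u(x) = -7/2·x^2·(4 − x), so u'(x) = 7*x*(3*x - 8)/2.
u(x) = -7/2·x^2·(4 − x) vanishes at x = 0 and x = 4, so u ∈ H^1_0(0, 4). Differentiate via the product rule and integrate the resulting polynomials term by term.
  ∫_0^4 u² dx = ∫_0^4 (49*x^6/4 - 98*x^5 + 196*x^4) dx. Term by term:
    ∫_0^4 49*x^6/4 dx = 28672;  ∫_0^4 -98*x^5 dx = -200704/3;  ∫_0^4 196*x^4 dx = 200704/5.
  Sum: 28672 − 200704/3 + 200704/5 = 28672/15.
  ∫_0^4 (u')² dx = ∫_0^4 (441*x^4/4 - 588*x^3 + 784*x^2) dx. Term by term:
    ∫_0^4 441*x^4/4 dx = 112896/5;  ∫_0^4 -588*x^3 dx = -37632;  ∫_0^4 784*x^2 dx = 50176/3.
  Sum: 112896/5 − 37632 + 50176/3 = 25088/15.
∫_0^4 u² dx = 28672/15, so ||u||_L² = 64*sqrt(105)/15.
∫_0^4 (u')² dx = 25088/15, so ||u'||_L² = 112*sqrt(30)/15.
Ratio ||u||_L² / ||u'||_L² = 2*sqrt(14)/7.
Sharp Poincaré constant on H^1_0(0, 4) is C_P = L/π = 4/π, achieved by sin(π/4·x).
A polynomial bump cannot attain the sharp Poincaré constant (only the first sine eigenfunction does), so the ratio is strictly less than C_P, consistent with ||u||_L² ≤ C_P ||u'||_L².


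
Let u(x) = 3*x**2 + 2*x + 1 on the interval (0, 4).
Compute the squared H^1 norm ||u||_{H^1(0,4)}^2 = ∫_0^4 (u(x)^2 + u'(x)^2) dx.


||u||_{H^1}^2 = 57548/15

The H^1 norm (squared) on an interval (0, L) is
  ||u||_{H^1}^2 = ∫_0^L u(x)^2 dx + ∫_0^L u'(x)^2 dx.
Compute u'(x) = 6*x + 2.
Then u(x)^2 = 9*x**4 + 12*x**3 + 10*x**2 + 4*x + 1 and u'(x)^2 = 36*x**2 + 24*x + 4.
Integrate each monomial from 0 to 4 using ∫_0^4 c·x^n dx = c·4^(n+1)/(n+1):
  ∫_0^4 u(x)^2 dx = ∫_0^4 (9*x^4 + 12*x^3 + 10*x^2 + 4*x + 1) dx. Term by term:
    ∫_0^4 9*x^4 dx = 9216/5;  ∫_0^4 12*x^3 dx = 768;  ∫_0^4 10*x^2 dx = 640/3;
    ∫_0^4 4*x dx = 32;  ∫_0^4 1 dx = 4.
  Sum: 9216/5 + 768 + 640/3 + 32 + 4 = 42908/15.
  ∫_0^4 u'(x)^2 dx = ∫_0^4 (36*x^2 + 24*x + 4) dx. Term by term:
    ∫_0^4 36*x^2 dx = 768;  ∫_0^4 24*x dx = 192;  ∫_0^4 4 dx = 16.
  Sum: 768 + 192 + 16 = 976.
Adding: ||u||_{H^1}^2 = 42908/15 + 976 = 57548/15.


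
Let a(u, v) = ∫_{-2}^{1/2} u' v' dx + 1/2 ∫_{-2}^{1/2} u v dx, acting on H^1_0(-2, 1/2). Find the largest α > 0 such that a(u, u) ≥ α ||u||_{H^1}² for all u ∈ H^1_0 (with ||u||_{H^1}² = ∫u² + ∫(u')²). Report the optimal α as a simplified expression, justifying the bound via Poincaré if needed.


α = (25 + 8*π^2)/(2*(25 + 4*π^2))

Coercivity of a(·,·) on H^1_0(-2, 1/2) means a(u, u) ≥ α ||u||_{H^1}² for every u ∈ H^1_0.
The interval has length L = 5/2, and Poincaré/coercivity depend only on L. Here a(u, u) = ∫(u')² + (1/2)·∫u².
Here 0 < c = 1/2 < 1. The condition a(u,u) ≥ α||u||_{H^1}² reads (1−α)∫(u')² ≥ (α−c)∫u². Any admissible α is ≤ 1 (rapidly oscillating u have ∫u²/∫(u')² → 0), and α = 1 would force 0 ≥ (1−c)∫u², impossible since c < 1; so 1−α > 0. By the sharp Poincaré inequality on H^1_0 of an interval of length L, ∫(u')² ≥ (π/L)²∫u² with equality for the first sine mode sin(π(x−x₀)/L) (x₀ the left endpoint), so the inequality holds for all u iff (1−α)(π/L)² ≥ α − c, i.e. α ≤ ((π/L)² + c)/((π/L)² + 1) = (1 + c(L/π)²)/(1 + (L/π)²). With (π/L)² = 4*π^2/25 and c = 1/2, the largest admissible constant is α = ((π/L)² + c)/((π/L)² + 1).
Simplifying, α = (25 + 8*π^2)/(2*(25 + 4*π^2)).


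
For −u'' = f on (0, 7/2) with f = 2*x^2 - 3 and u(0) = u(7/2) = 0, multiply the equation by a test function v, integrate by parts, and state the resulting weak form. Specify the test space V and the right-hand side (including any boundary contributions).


V = H^1_0(0, 7/2) (so v(0) = v(7/2) = 0); weak form: ∫_0^7/2 u'v' dx = ∫_0^7/2 (2*x^2 - 3) v dx for all v ∈ V.

Multiply both sides by a test function v and integrate from 0 to 7/2:
  ∫_0^7/2 −u''(x) v(x) dx = ∫_0^7/2 f(x) v(x) dx.
Integrate the LHS by parts once:
  ∫_0^7/2 −u'' v dx = −[u'(x) v(x)]_0^7/2 + ∫_0^7/2 u'(x) v'(x) dx.
Thus ∫_0^7/2 u'(x) v'(x) dx = ∫_0^7/2 f(x) v(x) dx + [u'(x) v(x)]_0^7/2.
Choose V so that boundary terms are either known or forced to vanish.
u is Dirichlet: u(0) = u(7/2) = 0. Let V = H^1_0(0, 7/2); then v(0) = v(7/2) = 0, and [u' v]_0^7/2 = 0.
Weak formulation: find u (satisfying any essential BC) such that ∫_0^7/2 u'(x) v'(x) dx = ∫_0^7/2 f v dx for all v ∈ V.
Substituting f(x) = 2*x^2 - 3, the right-hand side is ∫_0^7/2 (2*x^2 - 3) v dx.


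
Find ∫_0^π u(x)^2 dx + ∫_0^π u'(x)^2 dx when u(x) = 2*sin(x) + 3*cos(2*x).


||u||_{H^1(0,π)}^2 = -40 + 53*π/2

u'(x) = -6*sin(2*x) + 2*cos(x).
Expand u² and (u')² and integrate term by term on (0, π), using: for integers n ≥ 1, ∫_0^π sin²(nx) dx = ∫_0^π cos²(nx) dx = π/2; for n ≠ n', ∫_0^π sin(nx)sin(n'x) dx = ∫_0^π cos(nx)cos(n'x) dx = 0; and by product-to-sum, ∫_0^π sin(nx)cos(n'x) dx = ½∫_0^π [sin((n+n')x) + sin((n−n')x)] dx, which is 0 when n+n' is even and 2n/(n²−n'²) when n+n' is odd (it need not vanish on (0, π)).
  u² squared terms: (2)²·∫sin(x)² dx = 4·π/2 = 2*π;  (3)²·∫cos(2x)² dx = 9·π/2 = 9*π/2.
  u² cross terms: 2·(2)·(3)·∫sin(x)·cos(2x) dx = 12·(-2/3) = -8.
  So ∫_0^π u² dx = 2*π + 9*π/2 − 8 = -8 + 13*π/2.
  (u')² squared terms: (-6)²·∫sin(2x)² dx = 36·π/2 = 18*π;  (2)²·∫cos(x)² dx = 4·π/2 = 2*π.
  (u')² cross terms: 2·(-6)·(2)·∫sin(2x)·cos(x) dx = -24·(4/3) = -32.
  So ∫_0^π (u')² dx = 18*π + 2*π − 32 = -32 + 20*π.
||u||_{H^1}^2 = (-8 + 13*π/2) + (-32 + 20*π) = -40 + 53*π/2.


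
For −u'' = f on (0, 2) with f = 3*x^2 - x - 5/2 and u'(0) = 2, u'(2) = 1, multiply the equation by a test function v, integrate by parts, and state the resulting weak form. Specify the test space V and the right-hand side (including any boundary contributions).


V = H^1(0, 2) (v unrestricted at boundary; u is determined up to an additive constant); weak form: ∫_0^2 u'v' dx = ∫_0^2 (3*x^2 - x - 5/2) v dx + v(2) − 2·v(0) for all v ∈ V.

Multiply both sides by a test function v and integrate from 0 to 2:
  ∫_0^2 −u''(x) v(x) dx = ∫_0^2 f(x) v(x) dx.
Integrate the LHS by parts once:
  ∫_0^2 −u'' v dx = −[u'(x) v(x)]_0^2 + ∫_0^2 u'(x) v'(x) dx.
Thus ∫_0^2 u'(x) v'(x) dx = ∫_0^2 f(x) v(x) dx + [u'(x) v(x)]_0^2.
Choose V so that boundary terms are either known or forced to vanish.
u has inhomogeneous Neumann u'(0) = 2, u'(2) = 1. [u' v]_0^2 = (1)·v(2) − (2)·v(0) = v(2) − 2·v(0). Take V = H^1(0, 2); boundary term becomes part of RHS.
Weak formulation: find u (satisfying any essential BC) such that ∫_0^2 u'(x) v'(x) dx = ∫_0^2 f v dx + v(2) − 2·v(0) for all v ∈ V (Neumann data are natural BCs: they enter the RHS as boundary terms).
Substituting f(x) = 3*x^2 - x - 5/2, the right-hand side is ∫_0^2 (3*x^2 - x - 5/2) v dx + v(2) − 2·v(0).
Compatibility check (pure Neumann): taking v ≡ 1 ∈ V gives 0 = ∫_0^2 f dx + (1) − (2), i.e. ∫_0^2 f dx must equal u'(0) − u'(2) = 1. Indeed ∫_0^2 (3*x^2 - x - 5/2) dx = 1, so the data are compatible. The solution is then unique only up to an additive constant (fix it e.g. by requiring ∫_0^2 u dx = 0).


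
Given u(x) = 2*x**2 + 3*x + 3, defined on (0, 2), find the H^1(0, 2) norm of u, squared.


||u||_{H^1}^2 = 4384/15

The H^1 norm (squared) on an interval (0, L) is
  ||u||_{H^1}^2 = ∫_0^L u(x)^2 dx + ∫_0^L u'(x)^2 dx.
Compute u'(x) = 4*x + 3.
Then u(x)^2 = 4*x**4 + 12*x**3 + 21*x**2 + 18*x + 9 and u'(x)^2 = 16*x**2 + 24*x + 9.
Integrate each monomial from 0 to 2 using ∫_0^2 c·x^n dx = c·2^(n+1)/(n+1):
  ∫_0^2 u(x)^2 dx = ∫_0^2 (4*x^4 + 12*x^3 + 21*x^2 + 18*x + 9) dx. Term by term:
    ∫_0^2 4*x^4 dx = 128/5;  ∫_0^2 12*x^3 dx = 48;  ∫_0^2 21*x^2 dx = 56;
    ∫_0^2 18*x dx = 36;  ∫_0^2 9 dx = 18.
  Sum: 128/5 + 48 + 56 + 36 + 18 = 918/5.
  ∫_0^2 u'(x)^2 dx = ∫_0^2 (16*x^2 + 24*x + 9) dx. Term by term:
    ∫_0^2 16*x^2 dx = 128/3;  ∫_0^2 24*x dx = 48;  ∫_0^2 9 dx = 18.
  Sum: 128/3 + 48 + 18 = 326/3.
Adding: ||u||_{H^1}^2 = 918/5 + 326/3 = 4384/15.


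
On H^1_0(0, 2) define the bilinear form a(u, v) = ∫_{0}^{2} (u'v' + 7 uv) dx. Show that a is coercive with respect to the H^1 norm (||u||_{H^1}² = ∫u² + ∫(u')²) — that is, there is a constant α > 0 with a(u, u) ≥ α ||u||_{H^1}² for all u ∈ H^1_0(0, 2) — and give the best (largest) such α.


α = 1

Coercivity of a(·,·) on H^1_0(0, 2) means a(u, u) ≥ α ||u||_{H^1}² for every u ∈ H^1_0.
The interval has length L = 2, and Poincaré/coercivity depend only on L. Here a(u, u) = ∫(u')² + (7)·∫u².
Here c = 7 ≥ 1, so a(u,u) = ∫(u')² + c∫u² ≥ ∫(u')² + ∫u² = ||u||_{H^1}², i.e. α = 1 works. No larger α is possible: a(u,u) ≥ α||u||_{H^1}² means (1−α)∫(u')² ≥ (α−c)∫u², and for the modes u_n = sin(nπ(x−x₀)/L) (x₀ the left endpoint) one has ∫u_n²/∫(u_n')² = (L/(nπ))² → 0, so a(u_n,u_n)/||u_n||_{H^1}² → 1. Hence the optimal constant is α = 1.
Therefore α = 1.


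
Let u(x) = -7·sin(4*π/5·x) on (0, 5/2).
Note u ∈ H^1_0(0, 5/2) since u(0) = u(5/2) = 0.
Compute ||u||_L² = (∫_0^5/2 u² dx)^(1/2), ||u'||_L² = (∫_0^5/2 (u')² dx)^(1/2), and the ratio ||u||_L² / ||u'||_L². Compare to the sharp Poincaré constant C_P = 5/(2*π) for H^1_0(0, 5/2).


||u||_L² / ||u'||_L² = 5/(4*π) < C_P = 5/(2*π).

u(x) = -7·sin(4*π/5·x), so u'(x) = -28*π*cos(4*π*x/5)/5.
Writing u(x) = A·sin(kπx/L) with A = -7 and k = 2, use ∫_0^L sin²(kπx/L) dx = L/2 and ∫_0^L cos²(kπx/L) dx = L/2.
u² = 49·sin²(4*π/5·x) and (u')² = 784*π^2/25·cos²(4*π/5·x), and each of sin², cos² integrates to L/2 = 5/4 over (0, 5/2).
∫_0^5/2 u² dx = 245/4, so ||u||_L² = 7*sqrt(5)/2.
∫_0^5/2 (u')² dx = 196*π^2/5, so ||u'||_L² = 14*sqrt(5)*π/5.
Ratio ||u||_L² / ||u'||_L² = 5/(4*π).
Sharp Poincaré constant on H^1_0(0, 5/2) is C_P = L/π = 5/(2*π), achieved by sin(2*π/5·x).
This is the k = 2 harmonic; the ratio L/(kπ) is strictly less than C_P = L/π, consistent with the sharp inequality ||u||_L² ≤ C_P ||u'||_L².


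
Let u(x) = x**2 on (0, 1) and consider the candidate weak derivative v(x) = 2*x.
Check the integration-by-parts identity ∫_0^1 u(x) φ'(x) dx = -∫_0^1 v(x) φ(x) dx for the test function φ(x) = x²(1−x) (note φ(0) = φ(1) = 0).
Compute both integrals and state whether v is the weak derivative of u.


LHS = -1/10, RHS = -1/10. Yes, v = u' weakly.

u(x) = x**2, classical derivative u'(x) = 2*x.
φ(x) = x²(1−x), so φ'(x) = x*(2 - 3*x).
Note φ(0) = φ(1) = 0, so the boundary term u·φ vanishes.
LHS = ∫_0^1 u(x) φ'(x) dx = ∫_0^1 (-3*x^4 + 2*x^3) dx. Term by term:
  ∫_0^1 -3*x^4 dx = -3/5;  ∫_0^1 2*x^3 dx = 1/2.
Sum: -3/5 + 1/2 = -1/10.
So LHS = -1/10.
∫_0^1 v(x) φ(x) dx = ∫_0^1 (-2*x^4 + 2*x^3) dx. Term by term:
  ∫_0^1 -2*x^4 dx = -2/5;  ∫_0^1 2*x^3 dx = 1/2.
Sum: -2/5 + 1/2 = 1/10.
So RHS = -∫_0^1 v(x) φ(x) dx = -1/10.
LHS = RHS, so the identity holds for this test φ.
Moreover u is smooth here and v(x) = u'(x) = 2*x pointwise, so the identity holds for every test function. Hence v is the weak derivative of u.


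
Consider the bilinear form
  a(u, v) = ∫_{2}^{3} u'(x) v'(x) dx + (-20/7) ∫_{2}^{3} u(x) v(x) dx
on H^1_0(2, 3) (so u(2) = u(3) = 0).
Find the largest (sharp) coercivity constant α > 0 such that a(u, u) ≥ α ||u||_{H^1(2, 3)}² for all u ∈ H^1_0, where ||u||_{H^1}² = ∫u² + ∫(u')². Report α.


α = (-20/7 + π^2)/(1 + π^2)

Coercivity of a(·,·) on H^1_0(2, 3) means a(u, u) ≥ α ||u||_{H^1}² for every u ∈ H^1_0.
The interval has length L = 1, and Poincaré/coercivity depend only on L. Here a(u, u) = ∫(u')² + (-20/7)·∫u².
Here c = -20/7 < 0 with |c| < (π/L)² = π^2, so coercivity still holds. The condition a(u,u) ≥ α||u||_{H^1}² reads (1−α)∫(u')² ≥ (α−c)∫u². Any admissible α is ≤ 1 (rapidly oscillating u have ∫u²/∫(u')² → 0), and α = 1 would force 0 ≥ (1−c)∫u², impossible since c < 1; so 1−α > 0. By the sharp Poincaré inequality on H^1_0 of an interval of length L, ∫(u')² ≥ (π/L)²∫u² with equality for the first sine mode sin(π(x−x₀)/L) (x₀ the left endpoint), so the inequality holds for all u iff (1−α)(π/L)² ≥ α − c, i.e. α ≤ ((π/L)² + c)/((π/L)² + 1) = (1 + c(L/π)²)/(1 + (L/π)²). (Direct route, valid since c ≤ 0: Poincaré gives c∫u² ≥ c(L/π)²∫(u')², so a(u,u) ≥ (1 + c(L/π)²)∫(u')², while ||u||_{H^1}² ≤ (1 + (L/π)²)∫(u')²; dividing yields the same α.) With (π/L)² = π^2 and c = -20/7, the largest admissible constant is α = ((π/L)² + c)/((π/L)² + 1).
Simplifying, α = (-20/7 + π^2)/(1 + π^2).


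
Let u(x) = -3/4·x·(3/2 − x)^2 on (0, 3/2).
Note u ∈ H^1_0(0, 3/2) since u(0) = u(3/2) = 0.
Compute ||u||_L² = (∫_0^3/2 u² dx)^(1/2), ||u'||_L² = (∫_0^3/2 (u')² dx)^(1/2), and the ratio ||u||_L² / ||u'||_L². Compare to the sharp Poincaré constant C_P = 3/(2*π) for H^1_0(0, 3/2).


||u||_L² / ||u'||_L² = 3*sqrt(14)/28 < C_P = 3/(2*π).

u(x) = -3/4·x·(3/2 − x)^2, so u'(x) = -9*x^2/4 + 9*x/2 - 27/16.
u(x) = -3/4·x·(3/2 − x)^2 vanishes at x = 0 and x = 3/2, so u ∈ H^1_0(0, 3/2). Differentiate via the product rule and integrate the resulting polynomials term by term.
  ∫_0^3/2 u² dx = ∫_0^3/2 (9*x^6/16 - 27*x^5/8 + 243*x^4/32 - 243*x^3/32 + 729*x^2/256) dx. Term by term:
    ∫_0^3/2 9*x^6/16 dx = 19683/14336;  ∫_0^3/2 -27*x^5/8 dx = -6561/1024;  ∫_0^3/2 243*x^4/32 dx = 59049/5120;
    ∫_0^3/2 -243*x^3/32 dx = -19683/2048;  ∫_0^3/2 729*x^2/256 dx = 6561/2048.
  Sum: 19683/14336 − 6561/1024 + 59049/5120 − 19683/2048 + 6561/2048 = 6561/71680.
  ∫_0^3/2 (u')² dx = ∫_0^3/2 (81*x^4/16 - 81*x^3/4 + 891*x^2/32 - 243*x/16 + 729/256) dx. Term by term:
    ∫_0^3/2 81*x^4/16 dx = 19683/2560;  ∫_0^3/2 -81*x^3/4 dx = -6561/256;  ∫_0^3/2 891*x^2/32 dx = 8019/256;
    ∫_0^3/2 -243*x/16 dx = -2187/128;  ∫_0^3/2 729/256 dx = 2187/512.
  Sum: 19683/2560 − 6561/256 + 8019/256 − 2187/128 + 2187/512 = 729/1280.
∫_0^3/2 u² dx = 6561/71680, so ||u||_L² = 81*sqrt(70)/2240.
∫_0^3/2 (u')² dx = 729/1280, so ||u'||_L² = 27*sqrt(5)/80.
Ratio ||u||_L² / ||u'||_L² = 3*sqrt(14)/28.
Sharp Poincaré constant on H^1_0(0, 3/2) is C_P = L/π = 3/(2*π), achieved by sin(2*π/3·x).
A polynomial bump cannot attain the sharp Poincaré constant (only the first sine eigenfunction does), so the ratio is strictly less than C_P, consistent with ||u||_L² ≤ C_P ||u'||_L².


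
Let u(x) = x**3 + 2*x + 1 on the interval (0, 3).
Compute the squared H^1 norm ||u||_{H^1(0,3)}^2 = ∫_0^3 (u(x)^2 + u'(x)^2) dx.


||u||_{H^1}^2 = 81321/70

The H^1 norm (squared) on an interval (0, L) is
  ||u||_{H^1}^2 = ∫_0^L u(x)^2 dx + ∫_0^L u'(x)^2 dx.
Compute u'(x) = 3*x**2 + 2.
Then u(x)^2 = x**6 + 4*x**4 + 2*x**3 + 4*x**2 + 4*x + 1 and u'(x)^2 = 9*x**4 + 12*x**2 + 4.
Integrate each monomial from 0 to 3 using ∫_0^3 c·x^n dx = c·3^(n+1)/(n+1):
  ∫_0^3 u(x)^2 dx = ∫_0^3 (x^6 + 4*x^4 + 2*x^3 + 4*x^2 + 4*x + 1) dx. Term by term:
    ∫_0^3 x^6 dx = 2187/7;  ∫_0^3 4*x^4 dx = 972/5;  ∫_0^3 2*x^3 dx = 81/2;
    ∫_0^3 4*x^2 dx = 36;  ∫_0^3 4*x dx = 18;  ∫_0^3 1 dx = 3.
  Sum: 2187/7 + 972/5 + 81/2 + 36 + 18 + 3 = 42303/70.
  ∫_0^3 u'(x)^2 dx = ∫_0^3 (9*x^4 + 12*x^2 + 4) dx. Term by term:
    ∫_0^3 9*x^4 dx = 2187/5;  ∫_0^3 12*x^2 dx = 108;  ∫_0^3 4 dx = 12.
  Sum: 2187/5 + 108 + 12 = 2787/5.
Adding: ||u||_{H^1}^2 = 42303/70 + 2787/5 = 81321/70.


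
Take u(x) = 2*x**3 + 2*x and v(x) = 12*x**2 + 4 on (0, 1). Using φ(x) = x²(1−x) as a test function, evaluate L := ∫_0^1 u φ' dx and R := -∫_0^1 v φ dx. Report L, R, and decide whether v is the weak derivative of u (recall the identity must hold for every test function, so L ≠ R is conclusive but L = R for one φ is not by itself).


LHS = -11/30, RHS = -11/15. No, v is not the weak derivative of u.

u(x) = 2*x**3 + 2*x, classical derivative u'(x) = 6*x**2 + 2.
φ(x) = x²(1−x), so φ'(x) = x*(2 - 3*x).
Note φ(0) = φ(1) = 0, so the boundary term u·φ vanishes.
LHS = ∫_0^1 u(x) φ'(x) dx = ∫_0^1 (-6*x^5 + 4*x^4 - 6*x^3 + 4*x^2) dx. Term by term:
  ∫_0^1 -6*x^5 dx = -1;  ∫_0^1 4*x^4 dx = 4/5;  ∫_0^1 -6*x^3 dx = -3/2;
  ∫_0^1 4*x^2 dx = 4/3.
Sum: -1 + 4/5 − 3/2 + 4/3 = -11/30.
So LHS = -11/30.
∫_0^1 v(x) φ(x) dx = ∫_0^1 (-12*x^5 + 12*x^4 - 4*x^3 + 4*x^2) dx. Term by term:
  ∫_0^1 -12*x^5 dx = -2;  ∫_0^1 12*x^4 dx = 12/5;  ∫_0^1 -4*x^3 dx = -1;
  ∫_0^1 4*x^2 dx = 4/3.
Sum: -2 + 12/5 − 1 + 4/3 = 11/15.
So RHS = -∫_0^1 v(x) φ(x) dx = -11/15.
LHS − RHS = 11/30 ≠ 0, so the identity fails.
(For a valid weak derivative the identity must hold for EVERY test function, in particular this one. The failure shows v is NOT the weak derivative of u.)
Correct weak derivative would be u'(x) = 6*x**2 + 2.


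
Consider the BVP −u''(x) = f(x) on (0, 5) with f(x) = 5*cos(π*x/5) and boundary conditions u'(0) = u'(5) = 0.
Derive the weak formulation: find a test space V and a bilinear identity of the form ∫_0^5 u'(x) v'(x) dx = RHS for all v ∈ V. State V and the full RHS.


V = H^1(0, 5) (no boundary constraint on v; u is determined up to an additive constant); weak form: ∫_0^5 u'v' dx = ∫_0^5 (5*cos(π*x/5)) v dx for all v ∈ V.

Multiply both sides by a test function v and integrate from 0 to 5:
  ∫_0^5 −u''(x) v(x) dx = ∫_0^5 f(x) v(x) dx.
Integrate the LHS by parts once:
  ∫_0^5 −u'' v dx = −[u'(x) v(x)]_0^5 + ∫_0^5 u'(x) v'(x) dx.
Thus ∫_0^5 u'(x) v'(x) dx = ∫_0^5 f(x) v(x) dx + [u'(x) v(x)]_0^5.
Choose V so that boundary terms are either known or forced to vanish.
u has homogeneous Neumann: u'(0) = u'(5) = 0. So [u' v]_0^5 = 0·v(5) − 0·v(0) = 0 for any v; take V = H^1(0, 5).
Weak formulation: find u (satisfying any essential BC) such that ∫_0^5 u'(x) v'(x) dx = ∫_0^5 f v dx for all v ∈ V (homogeneous Neumann, so boundary terms vanish).
Substituting f(x) = 5*cos(π*x/5), the right-hand side is ∫_0^5 (5*cos(π*x/5)) v dx.
Compatibility check (pure Neumann): taking v ≡ 1 ∈ V gives 0 = ∫_0^5 f dx + (0) − (0), i.e. ∫_0^5 f dx must equal u'(0) − u'(5) = 0. Indeed ∫_0^5 (5*cos(π*x/5)) dx = 0, so the data are compatible. The solution is then unique only up to an additive constant (fix it e.g. by requiring ∫_0^5 u dx = 0).


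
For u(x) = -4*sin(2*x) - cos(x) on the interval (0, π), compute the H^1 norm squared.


||u||_{H^1(0,π)}^2 = 64/3 + 41*π

u'(x) = sin(x) - 8*cos(2*x).
Expand u² and (u')² and integrate term by term on (0, π), using: for integers n ≥ 1, ∫_0^π sin²(nx) dx = ∫_0^π cos²(nx) dx = π/2; for n ≠ n', ∫_0^π sin(nx)sin(n'x) dx = ∫_0^π cos(nx)cos(n'x) dx = 0; and by product-to-sum, ∫_0^π sin(nx)cos(n'x) dx = ½∫_0^π [sin((n+n')x) + sin((n−n')x)] dx, which is 0 when n+n' is even and 2n/(n²−n'²) when n+n' is odd (it need not vanish on (0, π)).
  u² squared terms: (-1)²·∫cos(x)² dx = 1·π/2 = π/2;  (-4)²·∫sin(2x)² dx = 16·π/2 = 8*π.
  u² cross terms: 2·(-1)·(-4)·∫cos(x)·sin(2x) dx = 8·(4/3) = 32/3.
  So ∫_0^π u² dx = π/2 + 8*π + 32/3 = 32/3 + 17*π/2.
  (u')² squared terms: (-8)²·∫cos(2x)² dx = 64·π/2 = 32*π;  (1)²·∫sin(x)² dx = 1·π/2 = π/2.
  (u')² cross terms: 2·(-8)·(1)·∫cos(2x)·sin(x) dx = -16·(-2/3) = 32/3.
  So ∫_0^π (u')² dx = 32*π + π/2 + 32/3 = 32/3 + 65*π/2.
||u||_{H^1}^2 = (32/3 + 17*π/2) + (32/3 + 65*π/2) = 64/3 + 41*π.


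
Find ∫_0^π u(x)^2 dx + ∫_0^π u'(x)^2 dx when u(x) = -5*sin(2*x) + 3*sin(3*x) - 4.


||u||_{H^1(0,π)}^2 = -16 + 247*π/2

u'(x) = -10*cos(2*x) + 9*cos(3*x).
Expand u² and (u')² and integrate term by term on (0, π), using: for integers n ≥ 1, ∫_0^π sin²(nx) dx = ∫_0^π cos²(nx) dx = π/2; for n ≠ n', ∫_0^π sin(nx)sin(n'x) dx = ∫_0^π cos(nx)cos(n'x) dx = 0; and by product-to-sum, ∫_0^π sin(nx)cos(n'x) dx = ½∫_0^π [sin((n+n')x) + sin((n−n')x)] dx, which is 0 when n+n' is even and 2n/(n²−n'²) when n+n' is odd (it need not vanish on (0, π)). For the constant mode: ∫_0^π 1 dx = π, ∫_0^π cos(nx) dx = 0, ∫_0^π sin(nx) dx = (1−(−1)^n)/n.
  u² squared terms: (-4)²·∫1 dx = 16·π = 16*π;  (-5)²·∫sin(2x)² dx = 25·π/2 = 25*π/2;  (3)²·∫sin(3x)² dx = 9·π/2 = 9*π/2.
  u² cross terms: 2·(-4)·(-5)·∫1·sin(2x) dx = 40·(0) = 0;  2·(-4)·(3)·∫1·sin(3x) dx = -24·(2/3) = -16;  2·(-5)·(3)·∫sin(2x)·sin(3x) dx = -30·(0) = 0.
  So ∫_0^π u² dx = 16*π + 25*π/2 + 9*π/2 + 0 − 16 + 0 = -16 + 33*π.
  (u')² squared terms: (-10)²·∫cos(2x)² dx = 100·π/2 = 50*π;  (9)²·∫cos(3x)² dx = 81·π/2 = 81*π/2.
  (u')² cross terms: 2·(-10)·(9)·∫cos(2x)·cos(3x) dx = -180·(0) = 0.
  So ∫_0^π (u')² dx = 50*π + 81*π/2 + 0 = 181*π/2.
||u||_{H^1}^2 = (-16 + 33*π) + (181*π/2) = -16 + 247*π/2.


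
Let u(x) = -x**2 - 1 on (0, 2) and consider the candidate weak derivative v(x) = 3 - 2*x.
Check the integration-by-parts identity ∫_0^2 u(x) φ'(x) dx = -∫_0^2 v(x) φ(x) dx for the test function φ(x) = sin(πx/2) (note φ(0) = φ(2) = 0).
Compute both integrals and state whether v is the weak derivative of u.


LHS = 8/π, RHS = -4/π. No, v is not the weak derivative of u.

u(x) = -x**2 - 1, classical derivative u'(x) = -2*x.
φ(x) = sin(πx/2), so φ'(x) = π*cos(π*x/2)/2.
Note φ(0) = φ(2) = 0, so the boundary term u·φ vanishes.
LHS = ∫_0^2 u(x) φ'(x) dx = ∫_0^2 (-π*x^2*cos(π*x/2)/2 - π*cos(π*x/2)/2) dx. Term by term:
  ∫_0^2 -π*cos(π*x/2)/2 dx = 0;  ∫_0^2 -π*x^2*cos(π*x/2)/2 dx = 8/π.
Sum: 0 + 8/π = 8/π.
So LHS = 8/π.
∫_0^2 v(x) φ(x) dx = ∫_0^2 (-2*x*sin(π*x/2) + 3*sin(π*x/2)) dx. Term by term:
  ∫_0^2 3*sin(π*x/2) dx = 12/π;  ∫_0^2 -2*x*sin(π*x/2) dx = -8/π.
Sum: 12/π − 8/π = 4/π.
So RHS = -∫_0^2 v(x) φ(x) dx = -4/π.
LHS − RHS = 12/π ≠ 0, so the identity fails.
(For a valid weak derivative the identity must hold for EVERY test function, in particular this one. The failure shows v is NOT the weak derivative of u.)
Correct weak derivative would be u'(x) = -2*x.


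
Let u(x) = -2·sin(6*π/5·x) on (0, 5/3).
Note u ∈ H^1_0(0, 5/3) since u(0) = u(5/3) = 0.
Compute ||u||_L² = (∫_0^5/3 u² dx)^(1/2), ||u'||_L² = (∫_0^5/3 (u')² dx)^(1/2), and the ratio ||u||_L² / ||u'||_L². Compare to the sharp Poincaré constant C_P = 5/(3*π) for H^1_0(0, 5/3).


||u||_L² / ||u'||_L² = 5/(6*π) < C_P = 5/(3*π).

u(x) = -2·sin(6*π/5·x), so u'(x) = -12*π*cos(6*π*x/5)/5.
Writing u(x) = A·sin(kπx/L) with A = -2 and k = 2, use ∫_0^L sin²(kπx/L) dx = L/2 and ∫_0^L cos²(kπx/L) dx = L/2.
u² = 4·sin²(6*π/5·x) and (u')² = 144*π^2/25·cos²(6*π/5·x), and each of sin², cos² integrates to L/2 = 5/6 over (0, 5/3).
∫_0^5/3 u² dx = 10/3, so ||u||_L² = sqrt(30)/3.
∫_0^5/3 (u')² dx = 24*π^2/5, so ||u'||_L² = 2*sqrt(30)*π/5.
Ratio ||u||_L² / ||u'||_L² = 5/(6*π).
Sharp Poincaré constant on H^1_0(0, 5/3) is C_P = L/π = 5/(3*π), achieved by sin(3*π/5·x).
This is the k = 2 harmonic; the ratio L/(kπ) is strictly less than C_P = L/π, consistent with the sharp inequality ||u||_L² ≤ C_P ||u'||_L².


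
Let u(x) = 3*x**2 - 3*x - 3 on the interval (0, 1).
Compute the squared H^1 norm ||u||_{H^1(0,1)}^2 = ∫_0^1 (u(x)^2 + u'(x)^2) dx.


||u||_{H^1}^2 = 153/10

The H^1 norm (squared) on an interval (0, L) is
  ||u||_{H^1}^2 = ∫_0^L u(x)^2 dx + ∫_0^L u'(x)^2 dx.
Compute u'(x) = 6*x - 3.
Then u(x)^2 = 9*x**4 - 18*x**3 - 9*x**2 + 18*x + 9 and u'(x)^2 = 36*x**2 - 36*x + 9.
Integrate each monomial from 0 to 1 using ∫_0^1 c·x^n dx = c·1^(n+1)/(n+1):
  ∫_0^1 u(x)^2 dx = ∫_0^1 (9*x^4 - 18*x^3 - 9*x^2 + 18*x + 9) dx. Term by term:
    ∫_0^1 9*x^4 dx = 9/5;  ∫_0^1 -18*x^3 dx = -9/2;  ∫_0^1 -9*x^2 dx = -3;
    ∫_0^1 18*x dx = 9;  ∫_0^1 9 dx = 9.
  Sum: 9/5 − 9/2 − 3 + 9 + 9 = 123/10.
  ∫_0^1 u'(x)^2 dx = ∫_0^1 (36*x^2 - 36*x + 9) dx. Term by term:
    ∫_0^1 36*x^2 dx = 12;  ∫_0^1 -36*x dx = -18;  ∫_0^1 9 dx = 9.
  Sum: 12 − 18 + 9 = 3.
Adding: ||u||_{H^1}^2 = 123/10 + 3 = 153/10.


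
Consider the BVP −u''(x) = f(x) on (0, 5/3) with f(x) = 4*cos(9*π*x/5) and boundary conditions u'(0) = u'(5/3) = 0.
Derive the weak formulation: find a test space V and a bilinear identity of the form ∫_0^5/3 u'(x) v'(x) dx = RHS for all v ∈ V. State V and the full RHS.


V = H^1(0, 5/3) (no boundary constraint on v; u is determined up to an additive constant); weak form: ∫_0^5/3 u'v' dx = ∫_0^5/3 (4*cos(9*π*x/5)) v dx for all v ∈ V.

Multiply both sides by a test function v and integrate from 0 to 5/3:
  ∫_0^5/3 −u''(x) v(x) dx = ∫_0^5/3 f(x) v(x) dx.
Integrate the LHS by parts once:
  ∫_0^5/3 −u'' v dx = −[u'(x) v(x)]_0^5/3 + ∫_0^5/3 u'(x) v'(x) dx.
Thus ∫_0^5/3 u'(x) v'(x) dx = ∫_0^5/3 f(x) v(x) dx + [u'(x) v(x)]_0^5/3.
Choose V so that boundary terms are either known or forced to vanish.
u has homogeneous Neumann: u'(0) = u'(5/3) = 0. So [u' v]_0^5/3 = 0·v(5/3) − 0·v(0) = 0 for any v; take V = H^1(0, 5/3).
Weak formulation: find u (satisfying any essential BC) such that ∫_0^5/3 u'(x) v'(x) dx = ∫_0^5/3 f v dx for all v ∈ V (homogeneous Neumann, so boundary terms vanish).
Substituting f(x) = 4*cos(9*π*x/5), the right-hand side is ∫_0^5/3 (4*cos(9*π*x/5)) v dx.
Compatibility check (pure Neumann): taking v ≡ 1 ∈ V gives 0 = ∫_0^5/3 f dx + (0) − (0), i.e. ∫_0^5/3 f dx must equal u'(0) − u'(5/3) = 0. Indeed ∫_0^5/3 (4*cos(9*π*x/5)) dx = 0, so the data are compatible. The solution is then unique only up to an additive constant (fix it e.g. by requiring ∫_0^5/3 u dx = 0).


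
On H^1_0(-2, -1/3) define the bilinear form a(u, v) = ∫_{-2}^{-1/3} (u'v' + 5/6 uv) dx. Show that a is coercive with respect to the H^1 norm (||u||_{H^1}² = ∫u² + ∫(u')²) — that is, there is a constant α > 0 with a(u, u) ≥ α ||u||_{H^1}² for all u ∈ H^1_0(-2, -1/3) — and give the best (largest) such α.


α = (125 + 54*π^2)/(6*(25 + 9*π^2))

Coercivity of a(·,·) on H^1_0(-2, -1/3) means a(u, u) ≥ α ||u||_{H^1}² for every u ∈ H^1_0.
The interval has length L = 5/3, and Poincaré/coercivity depend only on L. Here a(u, u) = ∫(u')² + (5/6)·∫u².
Here 0 < c = 5/6 < 1. The condition a(u,u) ≥ α||u||_{H^1}² reads (1−α)∫(u')² ≥ (α−c)∫u². Any admissible α is ≤ 1 (rapidly oscillating u have ∫u²/∫(u')² → 0), and α = 1 would force 0 ≥ (1−c)∫u², impossible since c < 1; so 1−α > 0. By the sharp Poincaré inequality on H^1_0 of an interval of length L, ∫(u')² ≥ (π/L)²∫u² with equality for the first sine mode sin(π(x−x₀)/L) (x₀ the left endpoint), so the inequality holds for all u iff (1−α)(π/L)² ≥ α − c, i.e. α ≤ ((π/L)² + c)/((π/L)² + 1) = (1 + c(L/π)²)/(1 + (L/π)²). With (π/L)² = 9*π^2/25 and c = 5/6, the largest admissible constant is α = ((π/L)² + c)/((π/L)² + 1).
Simplifying, α = (125 + 54*π^2)/(6*(25 + 9*π^2)).


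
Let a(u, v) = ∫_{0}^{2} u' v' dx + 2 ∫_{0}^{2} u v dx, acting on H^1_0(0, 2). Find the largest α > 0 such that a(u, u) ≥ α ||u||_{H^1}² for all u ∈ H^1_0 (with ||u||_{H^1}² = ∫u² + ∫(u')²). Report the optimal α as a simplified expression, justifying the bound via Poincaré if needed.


α = 1

Coercivity of a(·,·) on H^1_0(0, 2) means a(u, u) ≥ α ||u||_{H^1}² for every u ∈ H^1_0.
The interval has length L = 2, and Poincaré/coercivity depend only on L. Here a(u, u) = ∫(u')² + (2)·∫u².
Here c = 2 ≥ 1, so a(u,u) = ∫(u')² + c∫u² ≥ ∫(u')² + ∫u² = ||u||_{H^1}², i.e. α = 1 works. No larger α is possible: a(u,u) ≥ α||u||_{H^1}² means (1−α)∫(u')² ≥ (α−c)∫u², and for the modes u_n = sin(nπ(x−x₀)/L) (x₀ the left endpoint) one has ∫u_n²/∫(u_n')² = (L/(nπ))² → 0, so a(u_n,u_n)/||u_n||_{H^1}² → 1. Hence the optimal constant is α = 1.
Therefore α = 1.


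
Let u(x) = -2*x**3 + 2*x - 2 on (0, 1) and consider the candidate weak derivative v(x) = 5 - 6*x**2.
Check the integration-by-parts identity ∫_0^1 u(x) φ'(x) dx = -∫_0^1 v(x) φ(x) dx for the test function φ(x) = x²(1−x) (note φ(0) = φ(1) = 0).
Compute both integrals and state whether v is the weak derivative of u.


LHS = 1/30, RHS = -13/60. No, v is not the weak derivative of u.

u(x) = -2*x**3 + 2*x - 2, classical derivative u'(x) = 2 - 6*x**2.
φ(x) = x²(1−x), so φ'(x) = x*(2 - 3*x).
Note φ(0) = φ(1) = 0, so the boundary term u·φ vanishes.
LHS = ∫_0^1 u(x) φ'(x) dx = ∫_0^1 (6*x^5 - 4*x^4 - 6*x^3 + 10*x^2 - 4*x) dx. Term by term:
  ∫_0^1 6*x^5 dx = 1;  ∫_0^1 -4*x^4 dx = -4/5;  ∫_0^1 -6*x^3 dx = -3/2;
  ∫_0^1 10*x^2 dx = 10/3;  ∫_0^1 -4*x dx = -2.
Sum: 1 − 4/5 − 3/2 + 10/3 − 2 = 1/30.
So LHS = 1/30.
∫_0^1 v(x) φ(x) dx = ∫_0^1 (6*x^5 - 6*x^4 - 5*x^3 + 5*x^2) dx. Term by term:
  ∫_0^1 6*x^5 dx = 1;  ∫_0^1 -6*x^4 dx = -6/5;  ∫_0^1 -5*x^3 dx = -5/4;
  ∫_0^1 5*x^2 dx = 5/3.
Sum: 1 − 6/5 − 5/4 + 5/3 = 13/60.
So RHS = -∫_0^1 v(x) φ(x) dx = -13/60.
LHS − RHS = 1/4 ≠ 0, so the identity fails.
(For a valid weak derivative the identity must hold for EVERY test function, in particular this one. The failure shows v is NOT the weak derivative of u.)
Correct weak derivative would be u'(x) = 2 - 6*x**2.


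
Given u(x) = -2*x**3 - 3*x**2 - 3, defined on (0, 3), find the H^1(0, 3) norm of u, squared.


||u||_{H^1}^2 = 49761/7

The H^1 norm (squared) on an interval (0, L) is
  ||u||_{H^1}^2 = ∫_0^L u(x)^2 dx + ∫_0^L u'(x)^2 dx.
Compute u'(x) = -6*x**2 - 6*x.
Then u(x)^2 = 4*x**6 + 12*x**5 + 9*x**4 + 12*x**3 + 18*x**2 + 9 and u'(x)^2 = 36*x**4 + 72*x**3 + 36*x**2.
Integrate each monomial from 0 to 3 using ∫_0^3 c·x^n dx = c·3^(n+1)/(n+1):
  ∫_0^3 u(x)^2 dx = ∫_0^3 (4*x^6 + 12*x^5 + 9*x^4 + 12*x^3 + 18*x^2 + 9) dx. Term by term:
    ∫_0^3 4*x^6 dx = 8748/7;  ∫_0^3 12*x^5 dx = 1458;  ∫_0^3 9*x^4 dx = 2187/5;
    ∫_0^3 12*x^3 dx = 243;  ∫_0^3 18*x^2 dx = 162;  ∫_0^3 9 dx = 27.
  Sum: 8748/7 + 1458 + 2187/5 + 243 + 162 + 27 = 125199/35.
  ∫_0^3 u'(x)^2 dx = ∫_0^3 (36*x^4 + 72*x^3 + 36*x^2) dx. Term by term:
    ∫_0^3 36*x^4 dx = 8748/5;  ∫_0^3 72*x^3 dx = 1458;  ∫_0^3 36*x^2 dx = 324.
  Sum: 8748/5 + 1458 + 324 = 17658/5.
Adding: ||u||_{H^1}^2 = 125199/35 + 17658/5 = 49761/7.


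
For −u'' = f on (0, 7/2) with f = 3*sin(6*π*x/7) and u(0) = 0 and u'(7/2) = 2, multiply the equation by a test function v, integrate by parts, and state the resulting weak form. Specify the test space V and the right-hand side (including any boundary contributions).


V = {v ∈ H^1(0, 7/2) : v(0) = 0} (test functions vanish at x = 0 where u is specified); weak form: ∫_0^7/2 u'v' dx = ∫_0^7/2 (3*sin(6*π*x/7)) v dx + 2·v(7/2) for all v ∈ V.

Multiply both sides by a test function v and integrate from 0 to 7/2:
  ∫_0^7/2 −u''(x) v(x) dx = ∫_0^7/2 f(x) v(x) dx.
Integrate the LHS by parts once:
  ∫_0^7/2 −u'' v dx = −[u'(x) v(x)]_0^7/2 + ∫_0^7/2 u'(x) v'(x) dx.
Thus ∫_0^7/2 u'(x) v'(x) dx = ∫_0^7/2 f(x) v(x) dx + [u'(x) v(x)]_0^7/2.
Choose V so that boundary terms are either known or forced to vanish.
Mixed BC: u(0) = 0 (Dirichlet) and u'(7/2) = 2 (Neumann). Define V = {v ∈ H^1(0, 7/2) : v(0) = 0}. Then [u' v]_0^7/2 = u'(7/2)·v(7/2) − u'(0)·0 = 2·v(7/2).
Weak formulation: find u (satisfying any essential BC) such that ∫_0^7/2 u'(x) v'(x) dx = ∫_0^7/2 f v dx + 2·v(7/2) for all v ∈ V (Dirichlet at 0 absorbed into V; Neumann datum at x = 7/2 contributes the boundary term).
Substituting f(x) = 3*sin(6*π*x/7), the right-hand side is ∫_0^7/2 (3*sin(6*π*x/7)) v dx + 2·v(7/2).


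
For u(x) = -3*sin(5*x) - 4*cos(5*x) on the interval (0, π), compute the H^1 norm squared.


||u||_{H^1(0,π)}^2 = 325*π

u'(x) = 20*sin(5*x) - 15*cos(5*x).
Expand u² and (u')² and integrate term by term on (0, π), using: for integers n ≥ 1, ∫_0^π sin²(nx) dx = ∫_0^π cos²(nx) dx = π/2; for n ≠ n', ∫_0^π sin(nx)sin(n'x) dx = ∫_0^π cos(nx)cos(n'x) dx = 0; and by product-to-sum, ∫_0^π sin(nx)cos(n'x) dx = ½∫_0^π [sin((n+n')x) + sin((n−n')x)] dx, which is 0 when n+n' is even and 2n/(n²−n'²) when n+n' is odd (it need not vanish on (0, π)).
  u² squared terms: (-4)²·∫cos(5x)² dx = 16·π/2 = 8*π;  (-3)²·∫sin(5x)² dx = 9·π/2 = 9*π/2.
  u² cross terms: 2·(-4)·(-3)·∫cos(5x)·sin(5x) dx = 24·(0) = 0.
  So ∫_0^π u² dx = 8*π + 9*π/2 + 0 = 25*π/2.
  (u')² squared terms: (-15)²·∫cos(5x)² dx = 225·π/2 = 225*π/2;  (20)²·∫sin(5x)² dx = 400·π/2 = 200*π.
  (u')² cross terms: 2·(-15)·(20)·∫cos(5x)·sin(5x) dx = -600·(0) = 0.
  So ∫_0^π (u')² dx = 225*π/2 + 200*π + 0 = 625*π/2.
||u||_{H^1}^2 = (25*π/2) + (625*π/2) = 325*π.


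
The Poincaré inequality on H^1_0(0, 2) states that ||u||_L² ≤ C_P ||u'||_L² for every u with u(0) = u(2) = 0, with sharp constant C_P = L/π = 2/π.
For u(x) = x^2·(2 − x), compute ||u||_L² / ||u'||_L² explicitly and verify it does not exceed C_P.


||u||_L² / ||u'||_L² = sqrt(14)/7 < C_P = 2/π.

u(x) = x^2·(2 − x), so u'(x) = x*(4 - 3*x).
u(x) = x^2·(2 − x) vanishes at x = 0 and x = 2, so u ∈ H^1_0(0, 2). Differentiate via the product rule and integrate the resulting polynomials term by term.
  ∫_0^2 u² dx = ∫_0^2 (x^6 - 4*x^5 + 4*x^4) dx. Term by term:
    ∫_0^2 x^6 dx = 128/7;  ∫_0^2 -4*x^5 dx = -128/3;  ∫_0^2 4*x^4 dx = 128/5.
  Sum: 128/7 − 128/3 + 128/5 = 128/105.
  ∫_0^2 (u')² dx = ∫_0^2 (9*x^4 - 24*x^3 + 16*x^2) dx. Term by term:
    ∫_0^2 9*x^4 dx = 288/5;  ∫_0^2 -24*x^3 dx = -96;  ∫_0^2 16*x^2 dx = 128/3.
  Sum: 288/5 − 96 + 128/3 = 64/15.
∫_0^2 u² dx = 128/105, so ||u||_L² = 8*sqrt(210)/105.
∫_0^2 (u')² dx = 64/15, so ||u'||_L² = 8*sqrt(15)/15.
Ratio ||u||_L² / ||u'||_L² = sqrt(14)/7.
Sharp Poincaré constant on H^1_0(0, 2) is C_P = L/π = 2/π, achieved by sin(π/2·x).
A polynomial bump cannot attain the sharp Poincaré constant (only the first sine eigenfunction does), so the ratio is strictly less than C_P, consistent with ||u||_L² ≤ C_P ||u'||_L².


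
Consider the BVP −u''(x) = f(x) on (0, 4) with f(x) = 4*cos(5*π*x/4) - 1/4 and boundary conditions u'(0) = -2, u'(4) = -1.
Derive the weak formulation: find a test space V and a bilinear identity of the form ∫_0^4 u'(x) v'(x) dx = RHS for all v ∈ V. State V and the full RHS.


V = H^1(0, 4) (v unrestricted at boundary; u is determined up to an additive constant); weak form: ∫_0^4 u'v' dx = ∫_0^4 (4*cos(5*π*x/4) - 1/4) v dx − v(4) + 2·v(0) for all v ∈ V.

Multiply both sides by a test function v and integrate from 0 to 4:
  ∫_0^4 −u''(x) v(x) dx = ∫_0^4 f(x) v(x) dx.
Integrate the LHS by parts once:
  ∫_0^4 −u'' v dx = −[u'(x) v(x)]_0^4 + ∫_0^4 u'(x) v'(x) dx.
Thus ∫_0^4 u'(x) v'(x) dx = ∫_0^4 f(x) v(x) dx + [u'(x) v(x)]_0^4.
Choose V so that boundary terms are either known or forced to vanish.
u has inhomogeneous Neumann u'(0) = -2, u'(4) = -1. [u' v]_0^4 = (-1)·v(4) − (-2)·v(0) = − v(4) + 2·v(0). Take V = H^1(0, 4); boundary term becomes part of RHS.
Weak formulation: find u (satisfying any essential BC) such that ∫_0^4 u'(x) v'(x) dx = ∫_0^4 f v dx − v(4) + 2·v(0) for all v ∈ V (Neumann data are natural BCs: they enter the RHS as boundary terms).
Substituting f(x) = 4*cos(5*π*x/4) - 1/4, the right-hand side is ∫_0^4 (4*cos(5*π*x/4) - 1/4) v dx − v(4) + 2·v(0).
Compatibility check (pure Neumann): taking v ≡ 1 ∈ V gives 0 = ∫_0^4 f dx + (-1) − (-2), i.e. ∫_0^4 f dx must equal u'(0) − u'(4) = -1. Indeed ∫_0^4 (4*cos(5*π*x/4) - 1/4) dx = -1, so the data are compatible. The solution is then unique only up to an additive constant (fix it e.g. by requiring ∫_0^4 u dx = 0).


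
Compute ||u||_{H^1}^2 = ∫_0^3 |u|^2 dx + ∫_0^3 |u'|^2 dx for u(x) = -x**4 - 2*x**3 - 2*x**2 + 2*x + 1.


||u||_{H^1}^2 = 1581369/70

The H^1 norm (squared) on an interval (0, L) is
  ||u||_{H^1}^2 = ∫_0^L u(x)^2 dx + ∫_0^L u'(x)^2 dx.
Compute u'(x) = -4*x**3 - 6*x**2 - 4*x + 2.
Then u(x)^2 = x**8 + 4*x**7 + 8*x**6 + 4*x**5 - 6*x**4 - 12*x**3 + 4*x + 1 and u'(x)^2 = 16*x**6 + 48*x**5 + 68*x**4 + 32*x**3 - 8*x**2 - 16*x + 4.
Integrate each monomial from 0 to 3 using ∫_0^3 c·x^n dx = c·3^(n+1)/(n+1):
  ∫_0^3 u(x)^2 dx = ∫_0^3 (x^8 + 4*x^7 + 8*x^6 + 4*x^5 - 6*x^4 - 12*x^3 + 4*x + 1) dx. Term by term:
    ∫_0^3 x^8 dx = 2187;  ∫_0^3 4*x^7 dx = 6561/2;  ∫_0^3 8*x^6 dx = 17496/7;
    ∫_0^3 4*x^5 dx = 486;  ∫_0^3 -6*x^4 dx = -1458/5;  ∫_0^3 -12*x^3 dx = -243;
    ∫_0^3 4*x dx = 18;  ∫_0^3 1 dx = 3.
  Sum: 2187 + 6561/2 + 17496/7 + 486 − 1458/5 − 243 + 18 + 3 = 555753/70.
  ∫_0^3 u'(x)^2 dx = ∫_0^3 (16*x^6 + 48*x^5 + 68*x^4 + 32*x^3 - 8*x^2 - 16*x + 4) dx. Term by term:
    ∫_0^3 16*x^6 dx = 34992/7;  ∫_0^3 48*x^5 dx = 5832;  ∫_0^3 68*x^4 dx = 16524/5;
    ∫_0^3 32*x^3 dx = 648;  ∫_0^3 -8*x^2 dx = -72;  ∫_0^3 -16*x dx = -72;
    ∫_0^3 4 dx = 12.
  Sum: 34992/7 + 5832 + 16524/5 + 648 − 72 − 72 + 12 = 512808/35.
Adding: ||u||_{H^1}^2 = 555753/70 + 512808/35 = 1581369/70.
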